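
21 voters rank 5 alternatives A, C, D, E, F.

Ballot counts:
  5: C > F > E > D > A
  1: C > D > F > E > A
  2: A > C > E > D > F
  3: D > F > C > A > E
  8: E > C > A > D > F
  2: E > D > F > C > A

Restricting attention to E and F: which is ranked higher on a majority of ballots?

Ballots ranking E above F: 2 + 8 + 2 = 12.
Ballots ranking F above E: 21 − 12 = 9.
E wins the head-to-head 12–9.

E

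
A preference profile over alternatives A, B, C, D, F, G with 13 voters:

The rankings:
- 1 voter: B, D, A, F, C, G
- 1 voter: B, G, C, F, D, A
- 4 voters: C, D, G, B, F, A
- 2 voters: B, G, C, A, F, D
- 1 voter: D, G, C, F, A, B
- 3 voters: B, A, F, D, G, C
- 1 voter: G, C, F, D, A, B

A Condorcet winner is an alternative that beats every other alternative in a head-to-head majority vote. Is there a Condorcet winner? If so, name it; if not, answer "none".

Check each pair by majority over 13 ballots:
A vs B: 2 to 11, B.
A vs C: A preferred on 1+3 = 4 ballots; C wins 9–4.
A vs D: 5 to 8, D.
A vs F: A is ranked higher on 1+2+3 = 6 ballots, F on 7. F wins 7–6.
A vs G: A preferred on 1+3 = 4 ballots; G wins 9–4.
B vs C: B wins 7–6.
B–D: B 7–6.
B vs F: 11 to 2, B.
B vs G: 7 to 6, B.
C vs D: C preferred on 1+4+2+1 = 8 ballots; C wins 8–5.
C–F: C 9–4.
C vs G: C preferred on 1+4 = 5 ballots; G wins 8–5.
D vs F: 1+4+1 = 6 for D, 7 for F — F by 7–6.
D vs G: D, 9–4.
F–G: G 9–4.
B beats each of A, C, D, F, G — B is the Condorcet winner.

B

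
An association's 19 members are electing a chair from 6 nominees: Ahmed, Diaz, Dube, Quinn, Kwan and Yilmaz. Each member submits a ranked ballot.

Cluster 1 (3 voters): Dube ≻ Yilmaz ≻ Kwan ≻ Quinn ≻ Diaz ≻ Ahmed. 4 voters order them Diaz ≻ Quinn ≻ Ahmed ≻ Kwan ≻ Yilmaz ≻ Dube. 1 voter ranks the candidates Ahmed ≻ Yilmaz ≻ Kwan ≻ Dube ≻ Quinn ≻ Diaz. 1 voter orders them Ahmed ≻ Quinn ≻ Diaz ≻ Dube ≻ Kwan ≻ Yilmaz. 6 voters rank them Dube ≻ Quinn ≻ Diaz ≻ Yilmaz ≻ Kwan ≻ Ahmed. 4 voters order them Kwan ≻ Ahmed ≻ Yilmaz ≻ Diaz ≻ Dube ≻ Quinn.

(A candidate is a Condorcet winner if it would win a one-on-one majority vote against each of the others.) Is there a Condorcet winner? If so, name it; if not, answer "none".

Check each pair by majority over 19 ballots:
Ahmed vs Diaz: Diaz wins 13–6.
Ahmed vs Dube: Ahmed, 10–9.
Ahmed vs Quinn: Quinn, 13–6.
Ahmed vs Kwan: Kwan wins 13–6.
Ahmed vs Yilmaz: Ahmed wins 10–9.
Diaz vs Dube: Dube wins 10–9.
Diaz–Quinn: Quinn 11–8.
Diaz–Kwan: Diaz 11–8.
Diaz vs Yilmaz: Diaz, 11–8.
Dube–Quinn: Dube 14–5.
Dube–Kwan: Dube 10–9.
Dube vs Yilmaz: Dube, 10–9.
Quinn vs Kwan: Quinn, 11–8.
Quinn vs Yilmaz: Quinn wins 11–8.
Kwan–Yilmaz: Yilmaz 10–9.
No candidate is unbeaten: Ahmed loses to Diaz; Diaz loses to Dube; Dube loses to Ahmed; Quinn loses to Dube; Kwan loses to Diaz; Yilmaz loses to Ahmed. In particular Ahmed → Dube → Diaz → Ahmed is a majority cycle — no Condorcet winner exists.

none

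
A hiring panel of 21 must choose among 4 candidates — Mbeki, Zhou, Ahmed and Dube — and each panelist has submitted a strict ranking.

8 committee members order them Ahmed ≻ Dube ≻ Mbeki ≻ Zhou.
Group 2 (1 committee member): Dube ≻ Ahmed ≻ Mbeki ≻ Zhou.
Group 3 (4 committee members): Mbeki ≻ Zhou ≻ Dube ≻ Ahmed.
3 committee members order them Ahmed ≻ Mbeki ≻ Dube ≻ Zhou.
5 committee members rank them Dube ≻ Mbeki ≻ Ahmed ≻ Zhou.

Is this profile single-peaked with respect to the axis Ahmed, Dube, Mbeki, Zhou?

Axis positions: Ahmed=1, Dube=2, Mbeki=3, Zhou=4.
Group 1 (peak Ahmed at position 1): ranking walks positions 1-2-3-4, expanding outward from the peak — single-peaked.
Group 2 (peak Dube at position 2): ranking walks positions 2-1-3-4, expanding outward from the peak — single-peaked.
Group 3 (peak Mbeki at position 3): ranking walks positions 3-4-2-1, expanding outward from the peak — single-peaked.
Group 4: ranking walks positions 1-3-2-4; Mbeki is ranked above Dube even though Dube lies between Mbeki and the peak Ahmed on the axis — preferences dip and rise again. Not single-peaked.
Group 5 (peak Dube at position 2): ranking walks positions 2-3-1-4, expanding outward from the peak — single-peaked.
Group 4 violates single-peakedness, so the profile is not single-peaked on this axis.

no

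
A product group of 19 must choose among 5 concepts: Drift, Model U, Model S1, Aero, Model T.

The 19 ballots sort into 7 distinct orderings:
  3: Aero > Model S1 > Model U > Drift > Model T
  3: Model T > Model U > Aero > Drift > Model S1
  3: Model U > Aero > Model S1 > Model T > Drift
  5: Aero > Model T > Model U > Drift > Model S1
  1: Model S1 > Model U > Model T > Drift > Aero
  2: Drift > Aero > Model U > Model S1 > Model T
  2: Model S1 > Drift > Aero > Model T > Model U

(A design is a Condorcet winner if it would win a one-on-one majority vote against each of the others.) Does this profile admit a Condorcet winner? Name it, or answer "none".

Check each pair by majority over 19 ballots:
Drift vs Model U: Model U, 15–4.
Drift vs Model S1: Drift, 10–9.
Drift vs Aero: Aero wins 14–5.
Drift–Model T: Model T 12–7.
Model U vs Model S1: Model U, 13–6.
Model U vs Aero: Aero wins 12–7.
Model U–Model T: Model T 10–9.
Model S1 vs Aero: Aero wins 16–3.
Model S1 vs Model T: Model S1 wins 11–8.
Aero vs Model T: Aero wins 15–4.
Aero defeats every rival head-to-head and is the Condorcet winner.

Aero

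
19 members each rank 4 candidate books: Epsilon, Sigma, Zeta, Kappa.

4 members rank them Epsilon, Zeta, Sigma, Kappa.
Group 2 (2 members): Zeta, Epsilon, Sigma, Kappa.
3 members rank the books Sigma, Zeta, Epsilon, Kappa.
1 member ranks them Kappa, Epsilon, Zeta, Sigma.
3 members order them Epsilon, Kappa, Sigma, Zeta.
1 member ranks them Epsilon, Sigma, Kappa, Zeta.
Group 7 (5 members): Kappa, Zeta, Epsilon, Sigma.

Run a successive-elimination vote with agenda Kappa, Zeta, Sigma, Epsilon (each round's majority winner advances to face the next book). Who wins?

Epsilon

Round 1: Kappa vs Zeta — 10–9, Kappa advances.
Round 2: Kappa vs Sigma — 9–10, Sigma advances.
Round 3: Sigma vs Epsilon — 3–16, Epsilon advances.
The agenda winner is Epsilon.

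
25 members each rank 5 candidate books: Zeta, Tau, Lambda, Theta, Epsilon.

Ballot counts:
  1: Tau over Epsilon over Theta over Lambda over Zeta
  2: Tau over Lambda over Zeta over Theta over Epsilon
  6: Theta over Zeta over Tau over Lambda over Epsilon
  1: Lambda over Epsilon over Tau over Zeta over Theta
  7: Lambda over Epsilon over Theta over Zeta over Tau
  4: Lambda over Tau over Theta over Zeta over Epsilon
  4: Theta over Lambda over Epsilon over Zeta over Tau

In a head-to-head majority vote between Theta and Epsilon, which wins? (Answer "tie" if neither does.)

Ballots ranking Theta above Epsilon: 2 + 6 + 4 + 4 = 16.
Ballots ranking Epsilon above Theta: 25 − 16 = 9.
Theta wins the head-to-head 16–9.

Theta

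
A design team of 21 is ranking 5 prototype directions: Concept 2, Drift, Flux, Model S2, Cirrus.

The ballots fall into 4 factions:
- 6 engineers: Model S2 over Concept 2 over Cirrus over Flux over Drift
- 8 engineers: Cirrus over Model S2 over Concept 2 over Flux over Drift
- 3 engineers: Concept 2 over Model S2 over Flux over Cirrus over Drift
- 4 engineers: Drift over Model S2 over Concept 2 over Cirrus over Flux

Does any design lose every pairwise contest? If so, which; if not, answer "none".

Head-to-head results (21 engineers):
Concept 2–Drift: Concept 2 17–4.
Concept 2 vs Flux: Concept 2 preferred on 6+8+3+4 = 21 ballots; Concept 2 wins 21–0.
Concept 2 vs Model S2: Model S2, 18–3.
Concept 2 vs Cirrus: Concept 2 preferred on 6+3+4 = 13 ballots; Concept 2 wins 13–8.
Drift vs Flux: Drift is ranked higher on 4 ballots, Flux on 17. Flux wins 17–4.
Drift vs Model S2: Drift is ranked higher on 4 ballots, Model S2 on 17. Model S2 wins 17–4.
Drift vs Cirrus: Drift preferred on 4 ballots; Cirrus wins 17–4.
Flux vs Model S2: 0 to 21, Model S2.
Flux vs Cirrus: Cirrus, 18–3.
Model S2 vs Cirrus: Model S2 wins 13–8.
Only Drift has no wins; Drift is the Condorcet loser.

Drift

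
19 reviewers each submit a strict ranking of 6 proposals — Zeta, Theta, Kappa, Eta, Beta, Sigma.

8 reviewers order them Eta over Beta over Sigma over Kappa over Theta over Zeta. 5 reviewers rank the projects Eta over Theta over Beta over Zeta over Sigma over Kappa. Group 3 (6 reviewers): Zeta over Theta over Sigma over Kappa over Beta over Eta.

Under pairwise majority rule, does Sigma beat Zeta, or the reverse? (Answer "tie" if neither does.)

Ballots ranking Sigma above Zeta: 8.
Ballots ranking Zeta above Sigma: 19 − 8 = 11.
Zeta wins the head-to-head 11–8.

Zeta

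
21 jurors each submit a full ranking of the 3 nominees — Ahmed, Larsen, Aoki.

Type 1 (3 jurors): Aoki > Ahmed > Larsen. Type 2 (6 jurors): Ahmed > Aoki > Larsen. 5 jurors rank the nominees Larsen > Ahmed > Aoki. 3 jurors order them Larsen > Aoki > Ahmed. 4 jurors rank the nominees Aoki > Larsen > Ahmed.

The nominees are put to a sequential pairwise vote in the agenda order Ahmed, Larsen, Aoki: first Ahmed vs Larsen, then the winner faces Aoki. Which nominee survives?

Round 1: Ahmed vs Larsen — 9–12, Larsen advances.
Round 2: Larsen vs Aoki — 8–13, Aoki advances.
Aoki survives the agenda.

Aoki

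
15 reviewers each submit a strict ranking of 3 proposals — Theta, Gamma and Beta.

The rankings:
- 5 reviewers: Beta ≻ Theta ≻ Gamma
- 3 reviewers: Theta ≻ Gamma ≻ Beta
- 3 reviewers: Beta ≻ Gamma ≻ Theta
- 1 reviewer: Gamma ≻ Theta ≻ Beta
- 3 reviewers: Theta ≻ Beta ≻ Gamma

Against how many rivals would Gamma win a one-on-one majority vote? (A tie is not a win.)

Gamma against each rival (15 reviewers):
Gamma vs Theta: Theta wins 11–4.
Gamma vs Beta: Beta, 11–4.
Gamma beats no one; loses to Theta, Beta — 0 pairwise wins.

0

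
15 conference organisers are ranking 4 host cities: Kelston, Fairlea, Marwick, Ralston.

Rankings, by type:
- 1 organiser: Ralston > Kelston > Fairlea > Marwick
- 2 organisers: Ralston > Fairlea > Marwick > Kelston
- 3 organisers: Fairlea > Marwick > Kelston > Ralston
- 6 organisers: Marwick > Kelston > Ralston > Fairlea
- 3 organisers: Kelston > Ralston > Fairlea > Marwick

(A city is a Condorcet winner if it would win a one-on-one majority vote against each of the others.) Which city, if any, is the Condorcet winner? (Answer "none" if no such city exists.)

none

Check each pair by majority over 15 ballots:
Kelston vs Fairlea: Kelston, 10–5.
Kelston vs Marwick: Kelston preferred on 1+3 = 4 ballots; Marwick wins 11–4.
Kelston–Ralston: Kelston 12–3.
Fairlea vs Marwick: Fairlea preferred on 1+2+3+3 = 9 ballots; Fairlea wins 9–6.
Fairlea–Ralston: Ralston 12–3.
Marwick vs Ralston: 3+6 = 9 for Marwick, 6 for Ralston — Marwick by 9–6.
No city is unbeaten: Kelston loses to Marwick; Fairlea loses to Kelston; Marwick loses to Fairlea; Ralston loses to Kelston. In particular Kelston → Fairlea → Marwick → Kelston is a majority cycle — no Condorcet winner exists.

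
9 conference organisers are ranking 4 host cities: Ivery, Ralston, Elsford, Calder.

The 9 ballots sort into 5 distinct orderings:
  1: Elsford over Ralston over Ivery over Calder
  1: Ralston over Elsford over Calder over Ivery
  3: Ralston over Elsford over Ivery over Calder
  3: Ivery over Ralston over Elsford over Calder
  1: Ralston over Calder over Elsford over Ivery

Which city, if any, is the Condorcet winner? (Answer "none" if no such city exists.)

Pairwise majorities:
Ivery vs Ralston: Ivery preferred on 3 ballots; Ralston wins 6–3.
Ivery vs Elsford: 3 for Ivery, 6 for Elsford — Elsford by 6–3.
Ivery vs Calder: Ivery is ranked higher on 1+3+3 = 7 ballots, Calder on 2. Ivery wins 7–2.
Ralston vs Elsford: Ralston is ranked higher on 1+3+3+1 = 8 ballots, Elsford on 1. Ralston wins 8–1.
Ralston vs Calder: 9 to 0, Ralston.
Elsford vs Calder: 8 to 1, Elsford.
Only Ralston has no losses; Ralston is the Condorcet winner.

Ralston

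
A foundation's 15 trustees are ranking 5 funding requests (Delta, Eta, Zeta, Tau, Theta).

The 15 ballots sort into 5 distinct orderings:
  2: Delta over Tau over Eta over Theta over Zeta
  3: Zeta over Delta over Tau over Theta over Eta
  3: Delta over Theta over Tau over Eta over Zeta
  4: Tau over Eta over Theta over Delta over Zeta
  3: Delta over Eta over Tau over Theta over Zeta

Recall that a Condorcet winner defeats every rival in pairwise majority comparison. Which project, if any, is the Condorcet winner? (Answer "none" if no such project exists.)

Delta

Check each pair by majority over 15 ballots:
Delta vs Eta: Delta wins 11–4.
Delta vs Zeta: Delta, 12–3.
Delta vs Tau: Delta wins 11–4.
Delta–Theta: Delta 11–4.
Eta vs Zeta: Eta wins 12–3.
Eta vs Tau: Tau, 12–3.
Eta–Theta: Eta 9–6.
Zeta vs Tau: Tau wins 12–3.
Zeta–Theta: Theta 12–3.
Tau vs Theta: Tau wins 12–3.
Only Delta has no losses; Delta is the Condorcet winner.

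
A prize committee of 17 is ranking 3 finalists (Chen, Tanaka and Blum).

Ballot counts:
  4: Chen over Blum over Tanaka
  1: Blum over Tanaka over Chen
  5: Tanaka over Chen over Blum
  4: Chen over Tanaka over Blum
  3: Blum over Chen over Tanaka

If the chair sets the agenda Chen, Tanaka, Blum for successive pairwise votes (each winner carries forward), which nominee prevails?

Round 1: Chen vs Tanaka — 11–6, Chen advances.
Round 2: Chen vs Blum — 13–4, Chen advances.
Chen survives the agenda.

Chen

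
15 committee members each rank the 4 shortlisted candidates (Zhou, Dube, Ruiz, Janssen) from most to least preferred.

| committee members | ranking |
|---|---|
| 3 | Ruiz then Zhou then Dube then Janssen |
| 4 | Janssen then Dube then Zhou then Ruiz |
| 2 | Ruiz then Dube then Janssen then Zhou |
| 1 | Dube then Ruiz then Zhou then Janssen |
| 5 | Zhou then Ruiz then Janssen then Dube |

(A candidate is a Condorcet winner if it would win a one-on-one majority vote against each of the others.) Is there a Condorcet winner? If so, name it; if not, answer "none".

Head-to-head results (15 committee members):
Zhou–Dube: Zhou 8–7.
Zhou vs Ruiz: Zhou wins 9–6.
Zhou–Janssen: Zhou 9–6.
Dube vs Ruiz: Ruiz wins 10–5.
Dube vs Janssen: Janssen wins 9–6.
Ruiz vs Janssen: Ruiz wins 11–4.
Zhou wins every pairwise contest, so Zhou is the Condorcet winner.

Zhou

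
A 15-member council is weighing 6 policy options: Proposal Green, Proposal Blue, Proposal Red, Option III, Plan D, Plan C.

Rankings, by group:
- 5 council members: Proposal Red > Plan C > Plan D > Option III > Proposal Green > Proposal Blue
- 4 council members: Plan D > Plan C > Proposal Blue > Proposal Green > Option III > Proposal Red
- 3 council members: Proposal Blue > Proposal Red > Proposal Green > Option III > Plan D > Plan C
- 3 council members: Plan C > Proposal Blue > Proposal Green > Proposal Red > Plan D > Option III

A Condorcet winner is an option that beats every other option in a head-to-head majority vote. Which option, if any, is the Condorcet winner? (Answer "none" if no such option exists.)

Pairwise majorities:
Proposal Green vs Proposal Blue: Proposal Green preferred on 5 ballots; Proposal Blue wins 10–5.
Proposal Green vs Proposal Red: Proposal Red wins 8–7.
Proposal Green vs Option III: Proposal Green, 10–5.
Proposal Green vs Plan D: 6 to 9, Plan D.
Proposal Green–Plan C: Plan C 12–3.
Proposal Blue vs Proposal Red: Proposal Blue wins 10–5.
Proposal Blue–Option III: Proposal Blue 10–5.
Proposal Blue vs Plan D: Plan D, 9–6.
Proposal Blue vs Plan C: 3 to 12, Plan C.
Proposal Red vs Option III: Proposal Red wins 11–4.
Proposal Red vs Plan D: Proposal Red, 11–4.
Proposal Red vs Plan C: 8 to 7, Proposal Red.
Option III vs Plan D: 3 to 12, Plan D.
Option III–Plan C: Plan C 12–3.
Plan D vs Plan C: Plan C, 8–7.
No option is unbeaten: Proposal Green loses to Proposal Blue; Proposal Blue loses to Plan D; Proposal Red loses to Proposal Blue; Option III loses to Proposal Green; Plan D loses to Proposal Red; Plan C loses to Proposal Red. In particular Proposal Blue beats Proposal Red beats Plan D beats Proposal Blue is a majority cycle — no Condorcet winner exists.

none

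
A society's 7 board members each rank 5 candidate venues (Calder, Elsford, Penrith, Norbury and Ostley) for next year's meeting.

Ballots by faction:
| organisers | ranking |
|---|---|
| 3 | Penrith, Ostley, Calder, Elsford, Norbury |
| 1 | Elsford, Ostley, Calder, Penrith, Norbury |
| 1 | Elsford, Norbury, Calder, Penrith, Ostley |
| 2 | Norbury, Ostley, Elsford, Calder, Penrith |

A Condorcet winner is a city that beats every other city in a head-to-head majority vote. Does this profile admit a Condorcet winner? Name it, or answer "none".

none

Check each pair by majority over 7 ballots:
Calder–Elsford: Elsford 4–3.
Calder vs Penrith: Calder, 4–3.
Calder vs Norbury: Calder, 4–3.
Calder vs Ostley: Ostley wins 6–1.
Elsford vs Penrith: Elsford, 4–3.
Elsford vs Norbury: Elsford, 5–2.
Elsford vs Ostley: Ostley, 5–2.
Penrith–Norbury: Penrith 4–3.
Penrith vs Ostley: Penrith wins 4–3.
Norbury vs Ostley: Ostley wins 4–3.
Each city drops at least one matchup (Calder loses to Elsford; Elsford loses to Ostley; Penrith loses to Calder; Norbury loses to Calder; Ostley loses to Penrith); the cycle Calder > Penrith > Ostley > Calder rules out a Condorcet winner.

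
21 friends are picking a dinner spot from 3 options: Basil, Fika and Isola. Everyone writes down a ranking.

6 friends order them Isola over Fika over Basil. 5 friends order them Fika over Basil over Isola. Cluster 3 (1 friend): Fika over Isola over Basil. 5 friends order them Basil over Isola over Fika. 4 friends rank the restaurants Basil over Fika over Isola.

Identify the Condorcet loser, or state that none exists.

Head-to-head results (21 friends):
Basil vs Fika: Basil preferred on 5+4 = 9 ballots; Fika wins 12–9.
Basil vs Isola: Basil wins 14–7.
Fika vs Isola: Isola wins 11–10.
No restaurant is winless: Basil beats Isola; Fika beats Basil; Isola beats Fika. There is no Condorcet loser.

none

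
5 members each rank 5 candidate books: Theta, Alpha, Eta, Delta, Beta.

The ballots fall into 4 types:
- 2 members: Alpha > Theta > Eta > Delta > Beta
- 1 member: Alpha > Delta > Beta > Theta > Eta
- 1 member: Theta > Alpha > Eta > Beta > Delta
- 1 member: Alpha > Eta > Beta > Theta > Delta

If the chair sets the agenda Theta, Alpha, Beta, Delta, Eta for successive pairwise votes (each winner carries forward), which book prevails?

Alpha

Round 1: Theta vs Alpha — 1–4, Alpha advances.
Round 2: Alpha vs Beta — 5–0, Alpha advances.
Round 3: Alpha vs Delta — 5–0, Alpha advances.
Round 4: Alpha vs Eta — 5–0, Alpha advances.
The agenda winner is Alpha.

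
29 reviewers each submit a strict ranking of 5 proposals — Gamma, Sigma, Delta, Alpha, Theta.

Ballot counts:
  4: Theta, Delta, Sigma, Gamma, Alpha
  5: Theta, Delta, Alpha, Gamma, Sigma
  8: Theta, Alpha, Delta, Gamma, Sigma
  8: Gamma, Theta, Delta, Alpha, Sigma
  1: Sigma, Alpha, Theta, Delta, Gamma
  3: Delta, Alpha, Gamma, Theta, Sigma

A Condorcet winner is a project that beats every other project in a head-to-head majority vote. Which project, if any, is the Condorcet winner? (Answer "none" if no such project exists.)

Pairwise majorities:
Gamma–Sigma: Gamma 24–5.
Gamma–Delta: Delta 21–8.
Gamma vs Alpha: Alpha wins 17–12.
Gamma vs Theta: Theta, 18–11.
Sigma–Delta: Delta 28–1.
Sigma vs Alpha: Alpha, 24–5.
Sigma vs Theta: Theta, 28–1.
Delta–Alpha: Delta 20–9.
Delta vs Theta: Theta wins 26–3.
Alpha vs Theta: Theta, 25–4.
Only Theta has no losses; Theta is the Condorcet winner.

Theta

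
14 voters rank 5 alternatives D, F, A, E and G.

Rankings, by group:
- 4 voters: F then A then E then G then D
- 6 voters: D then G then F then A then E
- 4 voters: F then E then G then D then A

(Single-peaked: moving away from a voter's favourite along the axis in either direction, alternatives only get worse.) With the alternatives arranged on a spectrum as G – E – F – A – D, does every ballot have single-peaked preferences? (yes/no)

no

Axis positions: G=1, E=2, F=3, A=4, D=5.
Group 1 (peak F at position 3): ranking walks positions 3-4-2-1-5, expanding outward from the peak — single-peaked.
Group 2: ranking walks positions 5-1-3-4-2; G is ranked above A even though A lies between G and the peak D on the axis — preferences dip and rise again. Not single-peaked.
Group 3: ranking walks positions 3-2-1-5-4; D is ranked above A even though A lies between D and the peak F on the axis — preferences dip and rise again. Not single-peaked.
Group 2 violates single-peakedness, so the profile is not single-peaked on this axis.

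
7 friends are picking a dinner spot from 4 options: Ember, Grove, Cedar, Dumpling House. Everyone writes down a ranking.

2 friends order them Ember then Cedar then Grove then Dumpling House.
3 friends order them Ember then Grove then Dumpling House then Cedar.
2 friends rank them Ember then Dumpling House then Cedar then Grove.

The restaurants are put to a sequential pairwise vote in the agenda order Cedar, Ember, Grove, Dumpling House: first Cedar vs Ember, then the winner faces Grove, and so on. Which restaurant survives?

Round 1: Cedar vs Ember — 0–7, Ember advances.
Round 2: Ember vs Grove — 7–0, Ember advances.
Round 3: Ember vs Dumpling House — 7–0, Ember advances.
The agenda winner is Ember.

Ember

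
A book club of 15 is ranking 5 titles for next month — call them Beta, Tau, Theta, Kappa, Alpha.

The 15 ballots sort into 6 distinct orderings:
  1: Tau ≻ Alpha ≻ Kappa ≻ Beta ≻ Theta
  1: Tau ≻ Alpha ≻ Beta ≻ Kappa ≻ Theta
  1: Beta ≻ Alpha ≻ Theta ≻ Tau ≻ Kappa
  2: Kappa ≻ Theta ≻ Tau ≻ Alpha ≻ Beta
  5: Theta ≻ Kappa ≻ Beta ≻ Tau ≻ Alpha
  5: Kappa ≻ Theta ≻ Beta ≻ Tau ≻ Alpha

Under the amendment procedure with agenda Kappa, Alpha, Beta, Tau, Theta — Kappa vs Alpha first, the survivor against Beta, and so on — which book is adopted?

Round 1: Kappa vs Alpha — 12–3, Kappa advances.
Round 2: Kappa vs Beta — 13–2, Kappa advances.
Round 3: Kappa vs Tau — 12–3, Kappa advances.
Round 4: Kappa vs Theta — 9–6, Kappa advances.
The agenda winner is Kappa.

Kappa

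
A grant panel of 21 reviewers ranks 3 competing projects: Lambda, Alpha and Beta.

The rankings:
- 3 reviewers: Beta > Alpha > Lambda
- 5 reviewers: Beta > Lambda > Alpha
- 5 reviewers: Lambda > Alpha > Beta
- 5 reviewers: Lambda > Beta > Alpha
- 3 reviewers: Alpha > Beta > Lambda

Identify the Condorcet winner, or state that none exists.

Beta

Head-to-head results (21 reviewers):
Lambda–Alpha: Lambda 15–6.
Lambda vs Beta: 10 to 11, Beta.
Alpha vs Beta: Beta, 13–8.
Only Beta has no losses; Beta is the Condorcet winner.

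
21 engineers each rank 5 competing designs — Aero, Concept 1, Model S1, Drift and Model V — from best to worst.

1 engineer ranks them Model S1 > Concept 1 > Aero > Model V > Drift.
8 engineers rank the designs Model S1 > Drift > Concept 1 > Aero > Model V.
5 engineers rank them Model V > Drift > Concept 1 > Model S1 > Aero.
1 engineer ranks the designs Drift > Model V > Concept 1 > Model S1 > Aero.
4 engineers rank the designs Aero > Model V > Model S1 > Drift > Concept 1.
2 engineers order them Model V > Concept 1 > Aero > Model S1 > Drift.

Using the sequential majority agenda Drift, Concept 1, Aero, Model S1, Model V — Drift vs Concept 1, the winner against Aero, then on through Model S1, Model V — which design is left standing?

Model V

Round 1: Drift vs Concept 1 — 18–3, Drift advances.
Round 2: Drift vs Aero — 14–7, Drift advances.
Round 3: Drift vs Model S1 — 6–15, Model S1 advances.
Round 4: Model S1 vs Model V — 9–12, Model V advances.
The agenda winner is Model V.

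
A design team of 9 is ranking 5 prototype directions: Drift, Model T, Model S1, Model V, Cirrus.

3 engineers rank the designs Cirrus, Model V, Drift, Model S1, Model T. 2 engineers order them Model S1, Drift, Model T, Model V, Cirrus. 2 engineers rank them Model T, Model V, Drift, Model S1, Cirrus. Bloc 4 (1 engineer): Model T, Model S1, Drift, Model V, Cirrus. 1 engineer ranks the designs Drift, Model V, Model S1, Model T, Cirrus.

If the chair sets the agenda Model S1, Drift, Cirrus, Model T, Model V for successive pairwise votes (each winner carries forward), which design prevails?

Round 1: Model S1 vs Drift — 3–6, Drift advances.
Round 2: Drift vs Cirrus — 6–3, Drift advances.
Round 3: Drift vs Model T — 6–3, Drift advances.
Round 4: Drift vs Model V — 4–5, Model V advances.
The agenda winner is Model V.

Model V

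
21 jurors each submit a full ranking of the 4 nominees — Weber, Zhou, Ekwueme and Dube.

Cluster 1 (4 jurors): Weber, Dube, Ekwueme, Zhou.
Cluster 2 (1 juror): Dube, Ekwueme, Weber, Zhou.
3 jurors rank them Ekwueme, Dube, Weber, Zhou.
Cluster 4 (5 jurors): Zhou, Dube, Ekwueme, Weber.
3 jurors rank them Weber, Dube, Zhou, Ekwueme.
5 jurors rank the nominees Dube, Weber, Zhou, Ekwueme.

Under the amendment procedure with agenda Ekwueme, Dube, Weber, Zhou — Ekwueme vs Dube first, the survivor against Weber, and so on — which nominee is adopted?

Dube

Round 1: Ekwueme vs Dube — 3–18, Dube advances.
Round 2: Dube vs Weber — 14–7, Dube advances.
Round 3: Dube vs Zhou — 16–5, Dube advances.
The agenda winner is Dube.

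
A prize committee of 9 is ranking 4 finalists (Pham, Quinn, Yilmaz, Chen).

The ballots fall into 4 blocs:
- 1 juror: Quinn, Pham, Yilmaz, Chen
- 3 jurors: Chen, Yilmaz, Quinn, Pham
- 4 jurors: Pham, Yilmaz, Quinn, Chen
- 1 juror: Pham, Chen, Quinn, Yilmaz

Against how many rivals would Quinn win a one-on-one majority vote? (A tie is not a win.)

Quinn against each rival (9 jurors):
Quinn vs Pham: Pham wins 5–4.
Quinn vs Yilmaz: 1+1 = 2 for Quinn, 7 for Yilmaz — Yilmaz by 7–2.
Quinn vs Chen: Quinn preferred on 1+4 = 5 ballots; Quinn wins 5–4.
Quinn beats Chen; loses to Pham, Yilmaz — 1 pairwise win.

1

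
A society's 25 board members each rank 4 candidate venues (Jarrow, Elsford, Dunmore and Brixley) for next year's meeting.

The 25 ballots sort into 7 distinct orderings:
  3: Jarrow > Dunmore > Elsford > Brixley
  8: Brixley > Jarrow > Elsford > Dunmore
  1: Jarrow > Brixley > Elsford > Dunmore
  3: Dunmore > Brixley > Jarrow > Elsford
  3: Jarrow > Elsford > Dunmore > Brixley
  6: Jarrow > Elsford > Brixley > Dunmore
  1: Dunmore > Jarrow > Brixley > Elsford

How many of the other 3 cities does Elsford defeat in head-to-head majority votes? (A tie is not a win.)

Elsford against each rival (25 organisers):
Elsford vs Jarrow: 0 for Elsford, 25 for Jarrow — Jarrow by 25–0.
Elsford–Dunmore: Elsford 18–7.
Elsford–Brixley: Brixley 13–12.
Elsford beats Dunmore; loses to Jarrow, Brixley — 1 pairwise win.

1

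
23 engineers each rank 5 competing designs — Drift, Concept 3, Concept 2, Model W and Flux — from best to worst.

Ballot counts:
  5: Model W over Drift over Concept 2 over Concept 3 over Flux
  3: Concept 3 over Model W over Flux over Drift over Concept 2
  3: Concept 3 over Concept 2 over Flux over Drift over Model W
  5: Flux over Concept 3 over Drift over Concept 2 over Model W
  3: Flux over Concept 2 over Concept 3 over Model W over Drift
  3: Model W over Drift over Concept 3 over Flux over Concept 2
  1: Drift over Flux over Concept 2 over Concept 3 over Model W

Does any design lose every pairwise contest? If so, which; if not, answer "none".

none

Head-to-head results (23 engineers):
Drift vs Concept 3: 5+3+1 = 9 for Drift, 14 for Concept 3 — Concept 3 by 14–9.
Drift vs Concept 2: Drift, 17–6.
Drift vs Model W: 3+5+1 = 9 for Drift, 14 for Model W — Model W by 14–9.
Drift–Flux: Flux 14–9.
Concept 3 vs Concept 2: Concept 3 preferred on 3+3+5+3 = 14 ballots; Concept 3 wins 14–9.
Concept 3 vs Model W: Concept 3 wins 15–8.
Concept 3 vs Flux: 5+3+3+3 = 14 for Concept 3, 9 for Flux — Concept 3 by 14–9.
Concept 2 vs Model W: Concept 2 wins 12–11.
Concept 2 vs Flux: Concept 2 preferred on 5+3 = 8 ballots; Flux wins 15–8.
Model W–Flux: Flux 12–11.
Each design has at least one pairwise win (Drift beats Concept 2; Concept 3 beats Drift; Concept 2 beats Model W; Model W beats Drift; Flux beats Drift) — no Condorcet loser.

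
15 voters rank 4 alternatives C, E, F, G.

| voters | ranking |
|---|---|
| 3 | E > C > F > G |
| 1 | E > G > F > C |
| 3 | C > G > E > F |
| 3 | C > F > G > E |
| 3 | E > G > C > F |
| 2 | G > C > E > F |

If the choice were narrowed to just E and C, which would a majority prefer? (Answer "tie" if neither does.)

C

Ballots ranking E above C: 3 + 1 + 3 = 7.
Ballots ranking C above E: 15 − 7 = 8.
C wins the head-to-head 8–7.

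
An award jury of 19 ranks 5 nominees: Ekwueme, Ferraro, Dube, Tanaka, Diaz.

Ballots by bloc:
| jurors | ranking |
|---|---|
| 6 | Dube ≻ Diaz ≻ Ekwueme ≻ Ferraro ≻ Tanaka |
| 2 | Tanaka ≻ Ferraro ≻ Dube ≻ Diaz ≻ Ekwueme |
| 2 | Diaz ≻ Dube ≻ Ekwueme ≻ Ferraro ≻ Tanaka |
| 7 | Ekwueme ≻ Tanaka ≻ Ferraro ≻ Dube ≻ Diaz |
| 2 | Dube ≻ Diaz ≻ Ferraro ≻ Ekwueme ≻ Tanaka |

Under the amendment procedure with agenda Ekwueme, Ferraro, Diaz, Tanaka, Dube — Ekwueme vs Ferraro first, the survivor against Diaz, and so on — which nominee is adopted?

Dube

Round 1: Ekwueme vs Ferraro — 15–4, Ekwueme advances.
Round 2: Ekwueme vs Diaz — 7–12, Diaz advances.
Round 3: Diaz vs Tanaka — 10–9, Diaz advances.
Round 4: Diaz vs Dube — 2–17, Dube advances.
The agenda winner is Dube.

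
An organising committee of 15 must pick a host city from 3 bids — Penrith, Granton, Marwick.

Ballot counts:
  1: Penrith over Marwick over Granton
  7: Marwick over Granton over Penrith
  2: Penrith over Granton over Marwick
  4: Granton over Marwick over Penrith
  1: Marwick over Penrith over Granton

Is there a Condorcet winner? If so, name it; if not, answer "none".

Check each pair by majority over 15 ballots:
Penrith vs Granton: 4 to 11, Granton.
Penrith vs Marwick: 1+2 = 3 for Penrith, 12 for Marwick — Marwick by 12–3.
Granton vs Marwick: 2+4 = 6 for Granton, 9 for Marwick — Marwick by 9–6.
Marwick beats each of Penrith, Granton — Marwick is the Condorcet winner.

Marwick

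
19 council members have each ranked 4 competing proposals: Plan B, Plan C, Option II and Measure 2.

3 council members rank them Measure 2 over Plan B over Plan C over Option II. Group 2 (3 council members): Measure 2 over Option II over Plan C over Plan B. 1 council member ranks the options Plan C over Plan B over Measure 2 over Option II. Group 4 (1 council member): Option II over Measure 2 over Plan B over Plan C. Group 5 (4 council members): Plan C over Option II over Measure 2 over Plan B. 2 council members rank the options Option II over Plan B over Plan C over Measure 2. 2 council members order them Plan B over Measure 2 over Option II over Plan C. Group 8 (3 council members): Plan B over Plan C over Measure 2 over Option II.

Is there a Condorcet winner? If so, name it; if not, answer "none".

Pairwise majorities:
Plan B vs Plan C: 3+1+2+2+3 = 11 for Plan B, 8 for Plan C — Plan B by 11–8.
Plan B vs Option II: Plan B preferred on 3+1+2+3 = 9 ballots; Option II wins 10–9.
Plan B vs Measure 2: Plan B is ranked higher on 1+2+2+3 = 8 ballots, Measure 2 on 11. Measure 2 wins 11–8.
Plan C vs Option II: 3+1+4+3 = 11 for Plan C, 8 for Option II — Plan C by 11–8.
Plan C vs Measure 2: 10 to 9, Plan C.
Option II vs Measure 2: Option II preferred on 1+4+2 = 7 ballots; Measure 2 wins 12–7.
No option is unbeaten: Plan B loses to Option II; Plan C loses to Plan B; Option II loses to Plan C; Measure 2 loses to Plan C. In particular Plan B beats Plan C beats Option II beats Plan B is a majority cycle — no Condorcet winner exists.

none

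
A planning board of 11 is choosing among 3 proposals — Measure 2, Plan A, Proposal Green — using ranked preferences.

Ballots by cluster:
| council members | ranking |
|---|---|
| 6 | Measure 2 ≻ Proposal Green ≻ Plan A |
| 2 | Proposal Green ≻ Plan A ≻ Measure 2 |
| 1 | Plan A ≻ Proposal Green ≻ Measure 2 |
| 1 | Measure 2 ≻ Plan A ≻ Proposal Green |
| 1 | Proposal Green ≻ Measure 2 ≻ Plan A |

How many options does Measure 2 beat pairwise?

2

Measure 2 against each rival (11 council members):
Measure 2 vs Plan A: 6+1+1 = 8 for Measure 2, 3 for Plan A — Measure 2 by 8–3.
Measure 2 vs Proposal Green: Measure 2, 7–4.
Measure 2 beats Plan A, Proposal Green — 2 pairwise wins.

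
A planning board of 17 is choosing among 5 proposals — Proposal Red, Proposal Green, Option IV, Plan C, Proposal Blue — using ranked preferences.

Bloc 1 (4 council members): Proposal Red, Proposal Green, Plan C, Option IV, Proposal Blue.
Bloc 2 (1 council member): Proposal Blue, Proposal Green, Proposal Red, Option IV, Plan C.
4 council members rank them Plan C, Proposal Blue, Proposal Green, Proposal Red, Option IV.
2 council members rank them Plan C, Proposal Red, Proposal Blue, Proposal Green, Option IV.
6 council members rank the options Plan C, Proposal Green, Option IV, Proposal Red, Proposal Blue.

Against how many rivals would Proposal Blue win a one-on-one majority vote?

0

Proposal Blue against each rival (17 council members):
Proposal Blue vs Proposal Red: Proposal Blue is ranked higher on 1+4 = 5 ballots, Proposal Red on 12. Proposal Red wins 12–5.
Proposal Blue vs Proposal Green: Proposal Green wins 10–7.
Proposal Blue–Option IV: Option IV 10–7.
Proposal Blue vs Plan C: Plan C, 16–1.
Proposal Blue beats no one; loses to Proposal Red, Proposal Green, Option IV, Plan C — 0 pairwise wins.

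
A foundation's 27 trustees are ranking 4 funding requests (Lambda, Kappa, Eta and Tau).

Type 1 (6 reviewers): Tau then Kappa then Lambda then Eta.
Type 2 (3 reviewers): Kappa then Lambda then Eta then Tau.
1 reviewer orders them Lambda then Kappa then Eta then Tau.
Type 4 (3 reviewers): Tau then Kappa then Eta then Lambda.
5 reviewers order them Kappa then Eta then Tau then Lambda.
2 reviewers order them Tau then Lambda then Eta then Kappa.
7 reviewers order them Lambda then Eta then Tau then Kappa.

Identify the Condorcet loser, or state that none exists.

Pairwise majorities:
Lambda–Kappa: Kappa 17–10.
Lambda vs Eta: Lambda is ranked higher on 6+3+1+2+7 = 19 ballots, Eta on 8. Lambda wins 19–8.
Lambda vs Tau: Lambda preferred on 3+1+7 = 11 ballots; Tau wins 16–11.
Kappa vs Eta: Kappa preferred on 6+3+1+3+5 = 18 ballots; Kappa wins 18–9.
Kappa vs Tau: 3+1+5 = 9 for Kappa, 18 for Tau — Tau by 18–9.
Eta vs Tau: Eta is ranked higher on 3+1+5+7 = 16 ballots, Tau on 11. Eta wins 16–11.
No project is winless: Lambda beats Eta; Kappa beats Lambda; Eta beats Tau; Tau beats Lambda. There is no Condorcet loser.

none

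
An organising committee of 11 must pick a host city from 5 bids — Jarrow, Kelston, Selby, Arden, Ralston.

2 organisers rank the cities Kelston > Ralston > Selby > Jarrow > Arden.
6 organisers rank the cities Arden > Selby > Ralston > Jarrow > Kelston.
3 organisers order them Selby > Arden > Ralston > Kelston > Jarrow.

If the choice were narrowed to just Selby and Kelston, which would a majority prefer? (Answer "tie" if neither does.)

Ballots ranking Selby above Kelston: 6 + 3 = 9.
Ballots ranking Kelston above Selby: 11 − 9 = 2.
Selby wins the head-to-head 9–2.

Selby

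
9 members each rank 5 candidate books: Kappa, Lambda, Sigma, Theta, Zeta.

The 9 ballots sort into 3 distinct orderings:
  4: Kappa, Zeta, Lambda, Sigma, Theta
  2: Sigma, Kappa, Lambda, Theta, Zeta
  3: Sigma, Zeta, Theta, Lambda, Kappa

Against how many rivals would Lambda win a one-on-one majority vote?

Lambda against each rival (9 members):
Lambda vs Kappa: 3 to 6, Kappa.
Lambda vs Sigma: 4 to 5, Sigma.
Lambda vs Theta: Lambda, 6–3.
Lambda vs Zeta: 2 for Lambda, 7 for Zeta — Zeta by 7–2.
Lambda beats Theta; loses to Kappa, Sigma, Zeta — 1 pairwise win.

1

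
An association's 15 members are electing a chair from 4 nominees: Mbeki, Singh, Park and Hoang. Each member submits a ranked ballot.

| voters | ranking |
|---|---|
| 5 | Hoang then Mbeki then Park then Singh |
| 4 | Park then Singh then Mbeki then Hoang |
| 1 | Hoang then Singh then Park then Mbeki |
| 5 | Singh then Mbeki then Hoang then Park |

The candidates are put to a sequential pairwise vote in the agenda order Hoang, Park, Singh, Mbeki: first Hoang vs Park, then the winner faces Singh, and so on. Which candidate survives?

Round 1: Hoang vs Park — 11–4, Hoang advances.
Round 2: Hoang vs Singh — 6–9, Singh advances.
Round 3: Singh vs Mbeki — 10–5, Singh advances.
The agenda winner is Singh.

Singh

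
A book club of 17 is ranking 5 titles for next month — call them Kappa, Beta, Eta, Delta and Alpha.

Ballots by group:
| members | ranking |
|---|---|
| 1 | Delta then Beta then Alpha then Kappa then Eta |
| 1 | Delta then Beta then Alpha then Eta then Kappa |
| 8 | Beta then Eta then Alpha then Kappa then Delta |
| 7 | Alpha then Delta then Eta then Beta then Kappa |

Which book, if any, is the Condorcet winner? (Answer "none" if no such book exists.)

Check each pair by majority over 17 ballots:
Kappa vs Beta: 0 for Kappa, 17 for Beta — Beta by 17–0.
Kappa vs Eta: 1 for Kappa, 16 for Eta — Eta by 16–1.
Kappa vs Delta: Kappa is ranked higher on 8 ballots, Delta on 9. Delta wins 9–8.
Kappa vs Alpha: 0 to 17, Alpha.
Beta vs Eta: 10 to 7, Beta.
Beta vs Delta: 8 to 9, Delta.
Beta vs Alpha: Beta preferred on 1+1+8 = 10 ballots; Beta wins 10–7.
Eta vs Delta: 8 to 9, Delta.
Eta vs Alpha: Eta preferred on 8 ballots; Alpha wins 9–8.
Delta vs Alpha: Delta preferred on 1+1 = 2 ballots; Alpha wins 15–2.
Every book loses at least once (Kappa loses to Beta; Beta loses to Delta; Eta loses to Beta; Delta loses to Alpha; Alpha loses to Beta). The majority relation contains the cycle Beta beats Alpha beats Delta beats Beta, so there is no Condorcet winner.

none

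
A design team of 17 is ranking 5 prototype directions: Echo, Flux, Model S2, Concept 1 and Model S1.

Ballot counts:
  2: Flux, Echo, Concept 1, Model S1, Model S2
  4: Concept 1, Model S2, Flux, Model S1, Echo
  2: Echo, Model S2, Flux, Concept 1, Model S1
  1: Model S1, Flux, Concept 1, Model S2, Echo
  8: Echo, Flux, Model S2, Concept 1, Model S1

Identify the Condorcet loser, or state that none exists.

Model S1

Pairwise majorities:
Echo vs Flux: 2+8 = 10 for Echo, 7 for Flux — Echo by 10–7.
Echo vs Model S2: Echo wins 12–5.
Echo vs Concept 1: Echo is ranked higher on 2+2+8 = 12 ballots, Concept 1 on 5. Echo wins 12–5.
Echo–Model S1: Echo 12–5.
Flux vs Model S2: Flux is ranked higher on 2+1+8 = 11 ballots, Model S2 on 6. Flux wins 11–6.
Flux vs Concept 1: Flux preferred on 2+2+1+8 = 13 ballots; Flux wins 13–4.
Flux–Model S1: Flux 16–1.
Model S2 vs Concept 1: 2+8 = 10 for Model S2, 7 for Concept 1 — Model S2 by 10–7.
Model S2 vs Model S1: Model S2 is ranked higher on 4+2+8 = 14 ballots, Model S1 on 3. Model S2 wins 14–3.
Concept 1 vs Model S1: Concept 1 is ranked higher on 2+4+2+8 = 16 ballots, Model S1 on 1. Concept 1 wins 16–1.
Only Model S1 has no wins; Model S1 is the Condorcet loser.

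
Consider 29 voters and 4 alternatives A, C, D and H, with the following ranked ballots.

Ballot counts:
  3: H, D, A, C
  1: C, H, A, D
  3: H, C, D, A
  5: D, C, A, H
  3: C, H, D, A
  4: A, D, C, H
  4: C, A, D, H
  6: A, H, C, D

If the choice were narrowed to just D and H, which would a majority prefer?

Ballots ranking D above H: 5 + 4 + 4 = 13.
Ballots ranking H above D: 29 − 13 = 16.
H wins the head-to-head 16–13.

H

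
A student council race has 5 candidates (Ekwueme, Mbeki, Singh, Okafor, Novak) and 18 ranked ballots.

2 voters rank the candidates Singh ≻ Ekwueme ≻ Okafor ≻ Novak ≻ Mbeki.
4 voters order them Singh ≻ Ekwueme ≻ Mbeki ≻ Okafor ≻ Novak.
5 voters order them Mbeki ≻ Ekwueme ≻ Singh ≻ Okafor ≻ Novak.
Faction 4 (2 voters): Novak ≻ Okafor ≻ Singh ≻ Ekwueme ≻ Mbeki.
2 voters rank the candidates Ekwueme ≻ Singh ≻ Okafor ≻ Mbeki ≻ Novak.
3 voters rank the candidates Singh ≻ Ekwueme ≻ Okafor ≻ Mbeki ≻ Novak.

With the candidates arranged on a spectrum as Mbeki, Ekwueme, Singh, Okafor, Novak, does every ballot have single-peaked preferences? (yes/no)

Axis positions: Mbeki=1, Ekwueme=2, Singh=3, Okafor=4, Novak=5.
Faction 1 (peak Singh at position 3): ranking walks positions 3-2-4-5-1, expanding outward from the peak — single-peaked.
Faction 2 (peak Singh at position 3): ranking walks positions 3-2-1-4-5, expanding outward from the peak — single-peaked.
Faction 3 (peak Mbeki at position 1): ranking walks positions 1-2-3-4-5, expanding outward from the peak — single-peaked.
Faction 4 (peak Novak at position 5): ranking walks positions 5-4-3-2-1, expanding outward from the peak — single-peaked.
Faction 5 (peak Ekwueme at position 2): ranking walks positions 2-3-4-1-5, expanding outward from the peak — single-peaked.
Faction 6 (peak Singh at position 3): ranking walks positions 3-2-4-1-5, expanding outward from the peak — single-peaked.
Every ranking is single-peaked on this axis.

yes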